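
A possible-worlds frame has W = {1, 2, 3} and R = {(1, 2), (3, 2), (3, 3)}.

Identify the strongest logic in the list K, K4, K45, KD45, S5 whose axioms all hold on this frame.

K4

Transitive (axiom 4): yes — every two-step R-path is closed by a direct edge.
Euclidean (axiom 5): no — 1 R 2 and 1 R 2, but not 2 R 2.
Serial (axiom D): no — 2 has no R-successor.
Reflexive (axiom T): no — 1 is not related to itself.
So F validates K, K4; K45 would additionally require R to be Euclidean. The strongest is K4.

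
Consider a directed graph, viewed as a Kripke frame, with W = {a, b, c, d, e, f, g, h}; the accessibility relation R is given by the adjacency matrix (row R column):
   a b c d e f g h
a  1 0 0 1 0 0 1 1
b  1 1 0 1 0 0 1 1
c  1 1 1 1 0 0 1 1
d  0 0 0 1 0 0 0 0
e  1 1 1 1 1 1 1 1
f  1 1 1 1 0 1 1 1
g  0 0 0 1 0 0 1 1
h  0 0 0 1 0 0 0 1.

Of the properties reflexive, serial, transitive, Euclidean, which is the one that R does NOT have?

Euclidean

Reflexive: yes — every world is R-related to itself.
Serial: yes — every world has a successor (e.g. a R a).
Transitive: yes — every two-step R-path is closed by a direct edge.
Euclidean: no — a R d and a R g, but not d R g.
Only Euclidean fails.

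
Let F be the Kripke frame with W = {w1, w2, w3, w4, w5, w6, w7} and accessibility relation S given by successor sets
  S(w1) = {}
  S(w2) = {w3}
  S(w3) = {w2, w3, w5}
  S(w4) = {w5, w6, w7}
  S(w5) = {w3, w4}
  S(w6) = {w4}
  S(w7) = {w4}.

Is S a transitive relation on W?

No

Transitive: no — w2 S w3 and w3 S w5, but not w2 S w5.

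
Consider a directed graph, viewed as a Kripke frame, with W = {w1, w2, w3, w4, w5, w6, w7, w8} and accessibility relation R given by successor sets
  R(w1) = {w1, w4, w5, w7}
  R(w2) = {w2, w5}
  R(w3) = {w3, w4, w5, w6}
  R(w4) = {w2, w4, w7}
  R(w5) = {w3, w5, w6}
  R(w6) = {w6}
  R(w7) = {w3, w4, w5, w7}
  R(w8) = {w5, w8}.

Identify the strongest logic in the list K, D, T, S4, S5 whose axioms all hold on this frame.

T

Serial (axiom D): yes — every world has a successor (e.g. w1 R w1).
Reflexive (axiom T): yes — every world is R-related to itself.
Transitive (axiom 4): no — w1 R w4 and w4 R w2, but not w1 R w2.
Euclidean (axiom 5): no — w1 R w4 and w1 R w5, but not w4 R w5.
So F validates K, D, T; S4 would additionally require R to be transitive. The strongest is T.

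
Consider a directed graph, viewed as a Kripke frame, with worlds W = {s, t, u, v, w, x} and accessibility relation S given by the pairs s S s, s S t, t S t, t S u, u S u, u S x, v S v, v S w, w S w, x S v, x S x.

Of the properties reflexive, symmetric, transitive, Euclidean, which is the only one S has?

reflexive

Reflexive: yes — every world is S-related to itself.
Symmetric: no — s S t but not t S s.
Transitive: no — s S t and t S u, but not s S u.
Euclidean: no — s S t and s S s, but not t S s.
Only reflexive holds.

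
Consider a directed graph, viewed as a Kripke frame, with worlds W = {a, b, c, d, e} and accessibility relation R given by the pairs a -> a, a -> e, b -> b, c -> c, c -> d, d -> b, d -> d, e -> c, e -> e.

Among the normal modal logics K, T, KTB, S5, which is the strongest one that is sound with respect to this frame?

T

Reflexive (axiom T): yes — every world is R-related to itself.
Symmetric (axiom B): no — a R e but not e R a.
Euclidean (axiom 5): no — a R e and a R a, but not e R a.
So F validates K, T; KTB would additionally require R to be symmetric. The strongest is T.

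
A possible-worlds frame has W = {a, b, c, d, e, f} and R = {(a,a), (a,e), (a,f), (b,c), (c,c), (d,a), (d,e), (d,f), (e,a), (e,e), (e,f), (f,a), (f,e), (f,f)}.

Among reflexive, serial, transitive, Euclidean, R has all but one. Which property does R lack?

Reflexive: no — b is not related to itself.
Serial: yes — every world has a successor (e.g. a R a).
Transitive: yes — every two-step R-path is closed by a direct edge.
Euclidean: yes — any two successors of a common world are R-related.
Only reflexive fails.

reflexive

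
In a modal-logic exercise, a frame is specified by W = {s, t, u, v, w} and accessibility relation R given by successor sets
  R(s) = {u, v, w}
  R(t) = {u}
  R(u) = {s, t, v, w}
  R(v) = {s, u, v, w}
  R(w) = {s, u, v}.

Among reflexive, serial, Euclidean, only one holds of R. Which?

serial

Reflexive: no — s is not related to itself.
Serial: yes — every world has a successor (e.g. s R u).
Euclidean: no — u R s and u R t, but not s R t.
Only serial holds.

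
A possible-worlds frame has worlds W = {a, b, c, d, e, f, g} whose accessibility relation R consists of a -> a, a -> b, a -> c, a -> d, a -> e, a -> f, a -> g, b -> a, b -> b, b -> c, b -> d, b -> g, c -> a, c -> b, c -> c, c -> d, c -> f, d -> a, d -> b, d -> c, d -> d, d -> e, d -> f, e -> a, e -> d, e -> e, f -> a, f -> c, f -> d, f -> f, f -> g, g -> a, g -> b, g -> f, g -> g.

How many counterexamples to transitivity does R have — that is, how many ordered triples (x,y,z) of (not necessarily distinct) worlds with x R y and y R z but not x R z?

Enumerating: (b,a,e), (b,a,f), (b,c,f), (b,d,e), (b,d,f), (b,g,f), (c,a,e), (c,a,g), (c,b,g), (c,d,e), (c,f,g), (d,a,g), … and 22 more.
Total: 34.

34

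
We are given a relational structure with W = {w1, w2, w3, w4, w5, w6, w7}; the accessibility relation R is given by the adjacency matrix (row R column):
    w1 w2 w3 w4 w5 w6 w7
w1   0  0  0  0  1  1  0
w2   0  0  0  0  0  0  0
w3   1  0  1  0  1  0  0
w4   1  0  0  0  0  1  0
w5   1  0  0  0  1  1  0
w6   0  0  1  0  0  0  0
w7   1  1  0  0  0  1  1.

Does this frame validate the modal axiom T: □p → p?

By correspondence theory, T is valid on a frame iff R is reflexive.
Reflexive: no — w1 is not related to itself.

No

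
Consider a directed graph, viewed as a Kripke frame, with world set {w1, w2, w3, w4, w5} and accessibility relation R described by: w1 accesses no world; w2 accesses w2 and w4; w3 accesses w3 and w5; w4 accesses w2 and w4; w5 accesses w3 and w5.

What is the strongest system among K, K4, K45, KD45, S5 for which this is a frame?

K45

Transitive (axiom 4): yes — every two-step R-path is closed by a direct edge.
Euclidean (axiom 5): yes — any two successors of a common world are R-related.
Serial (axiom D): no — w1 has no R-successor.
Reflexive (axiom T): no — w1 is not related to itself.
So F validates K, K4, K45; KD45 would additionally require R to be serial. The strongest is K45.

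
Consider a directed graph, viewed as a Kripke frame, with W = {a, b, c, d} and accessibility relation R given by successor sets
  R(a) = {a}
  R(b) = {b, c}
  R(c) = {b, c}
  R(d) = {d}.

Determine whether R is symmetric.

Yes

Symmetric: yes — every pair in R has its reverse in R.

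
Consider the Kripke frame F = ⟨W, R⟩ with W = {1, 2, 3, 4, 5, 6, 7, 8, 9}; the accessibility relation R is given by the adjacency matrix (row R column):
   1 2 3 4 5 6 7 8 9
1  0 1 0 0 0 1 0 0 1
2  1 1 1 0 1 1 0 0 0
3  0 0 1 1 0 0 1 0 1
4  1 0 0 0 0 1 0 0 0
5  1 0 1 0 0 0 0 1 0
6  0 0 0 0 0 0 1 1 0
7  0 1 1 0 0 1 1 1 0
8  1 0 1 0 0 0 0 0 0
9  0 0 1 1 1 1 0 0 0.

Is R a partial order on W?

No

Reflexive: no — 1 is not related to itself.
Transitive: no — 1 R 2 and 2 R 3, but not 1 R 3.
Antisymmetric: no — 1 R 2 and 2 R 1 with 1 ≠ 2.
So R is not a partial order.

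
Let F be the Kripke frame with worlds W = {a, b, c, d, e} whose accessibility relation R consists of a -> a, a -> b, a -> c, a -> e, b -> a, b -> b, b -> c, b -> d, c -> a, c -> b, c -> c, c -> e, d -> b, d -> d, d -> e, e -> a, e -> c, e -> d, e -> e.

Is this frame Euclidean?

Euclidean: no — a R b and a R e, but not b R e.

No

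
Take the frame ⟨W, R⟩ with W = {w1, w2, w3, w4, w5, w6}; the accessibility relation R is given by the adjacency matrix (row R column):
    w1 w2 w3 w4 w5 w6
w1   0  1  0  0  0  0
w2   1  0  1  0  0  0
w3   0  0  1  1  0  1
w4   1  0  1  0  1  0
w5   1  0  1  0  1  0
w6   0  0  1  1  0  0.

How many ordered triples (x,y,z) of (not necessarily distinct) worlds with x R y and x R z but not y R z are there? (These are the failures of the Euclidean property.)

18

Enumerating: (w1,w2,w2), (w2,w1,w1), (w2,w1,w3), (w2,w3,w1), (w3,w4,w4), (w3,w4,w6), (w3,w6,w6), (w4,w1,w1), (w4,w1,w3), (w4,w1,w5), (w4,w3,w1), (w4,w3,w5), (w5,w1,w1), (w5,w1,w3), (w5,w1,w5), (w5,w3,w1), (w5,w3,w5), (w6,w4,w4).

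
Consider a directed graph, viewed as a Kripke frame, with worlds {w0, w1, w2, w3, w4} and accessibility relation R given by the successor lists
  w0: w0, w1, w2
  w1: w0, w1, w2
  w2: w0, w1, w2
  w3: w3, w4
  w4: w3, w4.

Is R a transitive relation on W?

Yes

Transitive: yes — every two-step R-path is closed by a direct edge.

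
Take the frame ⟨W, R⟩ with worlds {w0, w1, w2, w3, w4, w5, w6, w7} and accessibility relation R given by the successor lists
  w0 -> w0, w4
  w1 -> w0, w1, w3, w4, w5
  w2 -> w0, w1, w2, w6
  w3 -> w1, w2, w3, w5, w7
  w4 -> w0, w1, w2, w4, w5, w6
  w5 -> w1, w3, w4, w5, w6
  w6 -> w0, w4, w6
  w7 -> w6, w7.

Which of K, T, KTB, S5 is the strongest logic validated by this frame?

T

Reflexive (axiom T): yes — every world is R-related to itself.
Symmetric (axiom B): no — w1 R w0 but not w0 R w1.
Euclidean (axiom 5): no — w1 R w0 and w1 R w3, but not w0 R w3.
So F validates K, T; KTB would additionally require R to be symmetric. The strongest is T.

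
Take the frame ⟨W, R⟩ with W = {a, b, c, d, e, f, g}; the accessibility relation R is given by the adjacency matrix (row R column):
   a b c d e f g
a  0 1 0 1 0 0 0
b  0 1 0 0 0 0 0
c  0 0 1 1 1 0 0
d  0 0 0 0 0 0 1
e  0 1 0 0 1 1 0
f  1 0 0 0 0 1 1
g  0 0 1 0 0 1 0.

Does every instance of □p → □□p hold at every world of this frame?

The schema 4 characterises exactly the transitive frames.
Transitive: no — a R d and d R g, but not a R g.

No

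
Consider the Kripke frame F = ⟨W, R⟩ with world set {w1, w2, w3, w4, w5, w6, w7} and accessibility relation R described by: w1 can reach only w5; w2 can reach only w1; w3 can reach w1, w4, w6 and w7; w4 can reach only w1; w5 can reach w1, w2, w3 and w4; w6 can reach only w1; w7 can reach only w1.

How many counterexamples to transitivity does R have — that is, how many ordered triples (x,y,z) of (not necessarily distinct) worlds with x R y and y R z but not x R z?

12

Enumerating: (w1,w5,w1), (w1,w5,w2), (w1,w5,w3), (w1,w5,w4), (w2,w1,w5), (w3,w1,w5), (w4,w1,w5), (w5,w1,w5), (w5,w3,w6), (w5,w3,w7), (w6,w1,w5), (w7,w1,w5).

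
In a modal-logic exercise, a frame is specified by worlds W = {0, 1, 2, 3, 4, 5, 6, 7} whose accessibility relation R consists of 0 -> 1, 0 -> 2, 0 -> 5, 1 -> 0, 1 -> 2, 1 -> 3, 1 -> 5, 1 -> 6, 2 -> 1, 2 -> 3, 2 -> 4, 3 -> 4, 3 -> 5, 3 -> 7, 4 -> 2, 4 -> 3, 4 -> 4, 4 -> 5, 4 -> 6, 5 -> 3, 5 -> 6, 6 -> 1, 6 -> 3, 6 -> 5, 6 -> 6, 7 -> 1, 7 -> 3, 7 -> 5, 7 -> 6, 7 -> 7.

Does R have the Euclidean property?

Euclidean: no — 0 R 2 and 0 R 5, but not 2 R 5.

No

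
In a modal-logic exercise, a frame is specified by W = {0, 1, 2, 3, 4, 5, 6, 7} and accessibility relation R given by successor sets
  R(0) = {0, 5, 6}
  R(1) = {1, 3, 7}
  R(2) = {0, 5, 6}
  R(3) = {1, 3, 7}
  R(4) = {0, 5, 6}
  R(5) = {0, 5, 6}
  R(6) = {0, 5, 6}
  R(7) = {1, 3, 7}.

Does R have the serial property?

Yes

Serial: yes — every world has a successor (e.g. 0 R 0).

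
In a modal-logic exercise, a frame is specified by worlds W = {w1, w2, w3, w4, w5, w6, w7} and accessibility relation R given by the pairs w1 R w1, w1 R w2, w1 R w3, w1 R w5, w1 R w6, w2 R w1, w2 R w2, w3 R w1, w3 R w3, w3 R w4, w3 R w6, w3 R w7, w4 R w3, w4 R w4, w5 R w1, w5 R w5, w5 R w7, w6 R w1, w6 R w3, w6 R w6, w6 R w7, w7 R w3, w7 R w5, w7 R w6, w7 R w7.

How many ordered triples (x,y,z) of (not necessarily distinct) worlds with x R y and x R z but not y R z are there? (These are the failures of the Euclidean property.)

26

Enumerating: (w1,w2,w3), (w1,w2,w5), (w1,w2,w6), (w1,w3,w2), (w1,w3,w5), (w1,w5,w2), (w1,w5,w3), (w1,w5,w6), (w1,w6,w2), (w1,w6,w5), (w3,w1,w4), (w3,w1,w7), … and 14 more.
Total: 26.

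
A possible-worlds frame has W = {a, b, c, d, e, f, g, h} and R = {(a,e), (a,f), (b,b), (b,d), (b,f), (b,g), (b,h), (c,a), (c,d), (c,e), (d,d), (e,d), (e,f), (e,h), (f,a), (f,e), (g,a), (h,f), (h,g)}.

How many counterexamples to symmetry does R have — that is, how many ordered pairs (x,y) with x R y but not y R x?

Enumerating: (a,e), (b,d), (b,f), (b,g), (b,h), (c,a), (c,d), (c,e), (e,d), (e,h), (g,a), (h,f), (h,g).

13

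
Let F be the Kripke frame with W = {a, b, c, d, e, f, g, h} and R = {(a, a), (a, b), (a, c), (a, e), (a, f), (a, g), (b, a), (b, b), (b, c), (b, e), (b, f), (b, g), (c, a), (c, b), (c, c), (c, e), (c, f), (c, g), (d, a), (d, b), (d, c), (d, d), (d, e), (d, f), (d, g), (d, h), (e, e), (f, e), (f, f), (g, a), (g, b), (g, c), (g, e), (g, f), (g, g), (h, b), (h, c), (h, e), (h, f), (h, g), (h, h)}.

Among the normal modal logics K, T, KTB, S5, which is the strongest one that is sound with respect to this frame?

Reflexive (axiom T): yes — every world is R-related to itself.
Symmetric (axiom B): no — a R e but not e R a.
Euclidean (axiom 5): no — a R e and a R b, but not e R b.
So F validates K, T; KTB would additionally require R to be symmetric. The strongest is T.

T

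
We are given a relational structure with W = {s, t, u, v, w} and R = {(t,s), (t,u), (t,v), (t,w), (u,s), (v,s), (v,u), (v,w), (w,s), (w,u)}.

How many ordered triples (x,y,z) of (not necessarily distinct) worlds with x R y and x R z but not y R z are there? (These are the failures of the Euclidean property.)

Enumerating: (t,s,s), (t,s,u), (t,s,v), (t,s,w), (t,u,u), (t,u,v), (t,u,w), (t,v,v), (t,w,v), (t,w,w), (u,s,s), (v,s,s), … and 8 more.
Total: 20.

20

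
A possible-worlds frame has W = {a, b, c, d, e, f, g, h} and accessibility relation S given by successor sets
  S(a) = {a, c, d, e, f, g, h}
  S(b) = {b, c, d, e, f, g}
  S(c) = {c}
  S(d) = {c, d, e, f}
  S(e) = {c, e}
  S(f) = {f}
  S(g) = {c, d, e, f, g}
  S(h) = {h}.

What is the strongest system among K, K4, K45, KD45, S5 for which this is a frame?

Transitive (axiom 4): yes — every two-step S-path is closed by a direct edge.
Euclidean (axiom 5): no — a S c and a S d, but not c S d.
Serial (axiom D): yes — every world has a successor (e.g. a S a).
Reflexive (axiom T): yes — every world is S-related to itself.
So F validates K, K4; K45 would additionally require S to be Euclidean. The strongest is K4.

K4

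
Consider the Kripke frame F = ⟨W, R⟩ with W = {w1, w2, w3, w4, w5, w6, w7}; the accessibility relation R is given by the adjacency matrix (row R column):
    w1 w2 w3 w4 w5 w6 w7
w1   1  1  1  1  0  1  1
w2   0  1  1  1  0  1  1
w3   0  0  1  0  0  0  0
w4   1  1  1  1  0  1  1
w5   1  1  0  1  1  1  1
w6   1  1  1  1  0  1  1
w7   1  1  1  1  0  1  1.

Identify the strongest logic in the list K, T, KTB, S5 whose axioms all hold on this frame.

Reflexive (axiom T): yes — every world is R-related to itself.
Symmetric (axiom B): no — w1 R w2 but not w2 R w1.
Euclidean (axiom 5): no — w1 R w3 and w1 R w2, but not w3 R w2.
So F validates K, T; KTB would additionally require R to be symmetric. The strongest is T.

T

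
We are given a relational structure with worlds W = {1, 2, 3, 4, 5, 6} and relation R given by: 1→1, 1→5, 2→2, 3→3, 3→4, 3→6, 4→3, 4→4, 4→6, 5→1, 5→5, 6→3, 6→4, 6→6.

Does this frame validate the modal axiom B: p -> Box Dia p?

Yes

By correspondence theory, B is valid on a frame iff R is symmetric.
Symmetric: yes — every pair in R has its reverse in R.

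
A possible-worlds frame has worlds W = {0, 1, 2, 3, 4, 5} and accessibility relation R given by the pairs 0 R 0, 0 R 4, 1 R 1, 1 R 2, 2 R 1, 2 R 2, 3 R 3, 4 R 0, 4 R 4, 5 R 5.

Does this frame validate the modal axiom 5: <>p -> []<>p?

By correspondence theory, 5 is valid on a frame iff R is Euclidean.
Euclidean: yes — any two successors of a common world are R-related.

Yes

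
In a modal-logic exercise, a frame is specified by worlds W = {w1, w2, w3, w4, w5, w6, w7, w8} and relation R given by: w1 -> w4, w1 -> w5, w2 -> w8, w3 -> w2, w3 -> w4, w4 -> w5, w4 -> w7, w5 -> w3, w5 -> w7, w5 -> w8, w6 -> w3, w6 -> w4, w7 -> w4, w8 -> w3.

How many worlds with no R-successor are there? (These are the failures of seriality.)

0

R is serial; there are no such worlds.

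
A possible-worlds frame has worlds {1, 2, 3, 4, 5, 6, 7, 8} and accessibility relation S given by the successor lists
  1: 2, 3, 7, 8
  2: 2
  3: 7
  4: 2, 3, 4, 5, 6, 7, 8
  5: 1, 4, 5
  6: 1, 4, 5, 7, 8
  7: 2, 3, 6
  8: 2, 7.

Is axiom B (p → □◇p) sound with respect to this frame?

Axiom B corresponds to the accessibility relation being symmetric.
Symmetric: no — 1 S 2 but not 2 S 1.

No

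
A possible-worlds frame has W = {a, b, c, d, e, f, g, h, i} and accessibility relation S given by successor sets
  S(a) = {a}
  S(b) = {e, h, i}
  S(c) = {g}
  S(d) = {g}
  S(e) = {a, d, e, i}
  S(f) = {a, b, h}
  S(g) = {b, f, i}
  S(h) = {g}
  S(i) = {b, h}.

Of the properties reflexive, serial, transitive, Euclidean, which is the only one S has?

serial

Reflexive: no — b is not related to itself.
Serial: yes — every world has a successor (e.g. a S a).
Transitive: no — b S e and e S a, but not b S a.
Euclidean: no — b S e and b S h, but not e S h.
Only serial holds.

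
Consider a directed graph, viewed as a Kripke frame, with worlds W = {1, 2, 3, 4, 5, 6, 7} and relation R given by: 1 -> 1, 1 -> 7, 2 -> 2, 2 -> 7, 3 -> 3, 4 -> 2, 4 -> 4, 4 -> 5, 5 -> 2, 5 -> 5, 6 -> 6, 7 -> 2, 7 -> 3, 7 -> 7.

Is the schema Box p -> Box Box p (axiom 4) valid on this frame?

No

The schema 4 characterises exactly the transitive frames.
Transitive: no — 1 R 7 and 7 R 2, but not 1 R 2.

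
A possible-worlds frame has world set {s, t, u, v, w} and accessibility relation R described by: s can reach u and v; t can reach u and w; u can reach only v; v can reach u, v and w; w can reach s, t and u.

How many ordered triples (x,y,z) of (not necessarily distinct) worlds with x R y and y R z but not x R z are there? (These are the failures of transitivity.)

11

Enumerating: (s,v,w), (t,u,v), (t,w,s), (t,w,t), (u,v,u), (u,v,w), (v,w,s), (v,w,t), (w,s,v), (w,t,w), (w,u,v).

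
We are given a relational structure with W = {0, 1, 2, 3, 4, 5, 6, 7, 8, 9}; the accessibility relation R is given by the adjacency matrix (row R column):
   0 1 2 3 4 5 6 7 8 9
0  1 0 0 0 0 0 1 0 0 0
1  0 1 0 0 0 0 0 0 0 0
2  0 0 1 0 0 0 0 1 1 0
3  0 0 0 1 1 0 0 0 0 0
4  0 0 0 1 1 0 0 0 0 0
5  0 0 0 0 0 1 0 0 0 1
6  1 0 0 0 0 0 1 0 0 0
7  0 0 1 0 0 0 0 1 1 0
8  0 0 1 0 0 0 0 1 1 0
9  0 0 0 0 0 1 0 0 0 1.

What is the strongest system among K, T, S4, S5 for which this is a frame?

Reflexive (axiom T): yes — every world is R-related to itself.
Transitive (axiom 4): yes — every two-step R-path is closed by a direct edge.
Euclidean (axiom 5): yes — any two successors of a common world are R-related.
So F validates K, T, S4, S5. The strongest is S5.

S5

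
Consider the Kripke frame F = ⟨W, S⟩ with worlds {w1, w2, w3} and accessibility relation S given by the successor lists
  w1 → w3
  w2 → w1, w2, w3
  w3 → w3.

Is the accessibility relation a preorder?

No

Reflexive: no — w1 is not related to itself.
Transitive: yes — every two-step S-path is closed by a direct edge.
So S is not a preorder.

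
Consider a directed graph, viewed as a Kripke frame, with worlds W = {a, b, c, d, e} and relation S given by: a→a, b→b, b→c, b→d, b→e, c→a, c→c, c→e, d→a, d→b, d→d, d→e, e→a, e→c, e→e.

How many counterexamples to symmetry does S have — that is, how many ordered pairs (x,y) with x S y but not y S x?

6

Enumerating: (b,c), (b,e), (c,a), (d,a), (d,e), (e,a).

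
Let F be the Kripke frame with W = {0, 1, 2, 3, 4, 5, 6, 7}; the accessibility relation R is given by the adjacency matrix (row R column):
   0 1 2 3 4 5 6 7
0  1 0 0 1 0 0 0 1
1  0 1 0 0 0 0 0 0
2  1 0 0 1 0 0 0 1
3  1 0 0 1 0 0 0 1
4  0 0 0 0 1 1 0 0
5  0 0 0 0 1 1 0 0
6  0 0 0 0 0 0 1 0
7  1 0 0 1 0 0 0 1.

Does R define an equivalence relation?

No

Reflexive: no — 2 is not related to itself.
Symmetric: no — 2 R 0 but not 0 R 2.
Transitive: yes — every two-step R-path is closed by a direct edge.
So R is not an equivalence relation.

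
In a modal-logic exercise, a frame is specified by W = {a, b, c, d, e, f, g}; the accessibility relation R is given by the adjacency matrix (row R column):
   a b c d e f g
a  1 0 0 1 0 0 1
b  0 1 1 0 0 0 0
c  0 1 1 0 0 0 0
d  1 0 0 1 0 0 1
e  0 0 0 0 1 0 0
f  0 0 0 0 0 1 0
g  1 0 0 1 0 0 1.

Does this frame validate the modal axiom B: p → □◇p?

Yes

Axiom B corresponds to the accessibility relation being symmetric.
Symmetric: yes — every pair in R has its reverse in R.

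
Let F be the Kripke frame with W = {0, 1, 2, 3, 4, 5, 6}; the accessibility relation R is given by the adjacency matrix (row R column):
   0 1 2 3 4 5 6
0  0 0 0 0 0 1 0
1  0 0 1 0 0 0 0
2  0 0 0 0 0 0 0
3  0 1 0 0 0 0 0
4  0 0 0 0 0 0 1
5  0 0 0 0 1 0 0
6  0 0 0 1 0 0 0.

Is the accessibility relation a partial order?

Reflexive: no — 0 is not related to itself.
Transitive: no — 0 R 5 and 5 R 4, but not 0 R 4.
Antisymmetric: yes — no distinct pair is related both ways.
So R is not a partial order.

No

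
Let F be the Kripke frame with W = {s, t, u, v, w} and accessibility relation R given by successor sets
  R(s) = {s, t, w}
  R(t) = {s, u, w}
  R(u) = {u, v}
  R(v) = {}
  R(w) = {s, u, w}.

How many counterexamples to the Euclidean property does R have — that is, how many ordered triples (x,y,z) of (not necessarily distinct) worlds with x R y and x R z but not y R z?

Enumerating: (s,t,t), (s,w,t), (t,s,u), (t,u,s), (t,u,w), (u,v,u), (u,v,v), (w,s,u), (w,u,s), (w,u,w).

10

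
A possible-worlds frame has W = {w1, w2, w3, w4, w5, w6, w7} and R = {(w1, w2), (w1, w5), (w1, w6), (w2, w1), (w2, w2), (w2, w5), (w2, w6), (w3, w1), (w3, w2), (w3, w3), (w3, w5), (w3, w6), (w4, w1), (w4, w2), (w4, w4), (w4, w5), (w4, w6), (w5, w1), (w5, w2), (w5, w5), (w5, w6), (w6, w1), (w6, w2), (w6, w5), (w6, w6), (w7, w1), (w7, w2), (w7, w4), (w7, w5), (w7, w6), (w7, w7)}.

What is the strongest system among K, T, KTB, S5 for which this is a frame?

Reflexive (axiom T): no — w1 is not related to itself.
Symmetric (axiom B): no — w3 R w1 but not w1 R w3.
Euclidean (axiom 5): no — w7 R w1 and w7 R w4, but not w1 R w4.
So F validates K; T would additionally require R to be reflexive. The strongest is K.

K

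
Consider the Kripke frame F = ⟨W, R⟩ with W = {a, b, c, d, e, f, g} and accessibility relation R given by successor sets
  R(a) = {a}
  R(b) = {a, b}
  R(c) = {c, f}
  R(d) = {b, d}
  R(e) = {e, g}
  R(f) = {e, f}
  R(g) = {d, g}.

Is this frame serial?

Yes

Serial: yes — every world has a successor (e.g. a R a).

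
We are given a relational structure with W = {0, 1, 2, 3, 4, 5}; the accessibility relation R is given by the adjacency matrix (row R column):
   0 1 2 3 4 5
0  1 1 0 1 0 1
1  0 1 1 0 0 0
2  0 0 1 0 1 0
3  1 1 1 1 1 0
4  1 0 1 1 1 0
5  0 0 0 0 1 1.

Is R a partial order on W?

No

Reflexive: yes — every world is R-related to itself.
Transitive: no — 0 R 1 and 1 R 2, but not 0 R 2.
Antisymmetric: no — 0 R 3 and 3 R 0 with 0 ≠ 3.
So R is not a partial order.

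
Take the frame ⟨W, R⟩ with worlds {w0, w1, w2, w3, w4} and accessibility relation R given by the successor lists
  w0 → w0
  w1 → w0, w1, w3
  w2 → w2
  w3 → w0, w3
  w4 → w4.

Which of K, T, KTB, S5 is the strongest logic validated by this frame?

T

Reflexive (axiom T): yes — every world is R-related to itself.
Symmetric (axiom B): no — w1 R w0 but not w0 R w1.
Euclidean (axiom 5): no — w1 R w0 and w1 R w3, but not w0 R w3.
So F validates K, T; KTB would additionally require R to be symmetric. The strongest is T.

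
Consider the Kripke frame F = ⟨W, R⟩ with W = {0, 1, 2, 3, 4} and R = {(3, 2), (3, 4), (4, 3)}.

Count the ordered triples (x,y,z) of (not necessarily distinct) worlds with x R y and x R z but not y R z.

Enumerating: (3,2,2), (3,2,4), (3,4,2), (3,4,4), (4,3,3).

5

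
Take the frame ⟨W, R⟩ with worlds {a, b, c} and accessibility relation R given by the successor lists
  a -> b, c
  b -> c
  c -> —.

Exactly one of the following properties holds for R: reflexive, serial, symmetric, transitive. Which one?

transitive

Reflexive: no — a is not related to itself.
Serial: no — c has no R-successor.
Symmetric: no — a R b but not b R a.
Transitive: yes — every two-step R-path is closed by a direct edge.
Only transitive holds.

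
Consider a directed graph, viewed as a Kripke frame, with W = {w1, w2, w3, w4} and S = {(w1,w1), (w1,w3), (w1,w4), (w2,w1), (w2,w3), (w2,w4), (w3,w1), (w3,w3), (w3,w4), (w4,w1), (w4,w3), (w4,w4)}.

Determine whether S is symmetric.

Symmetric: no — w2 S w1 but not w1 S w2.

No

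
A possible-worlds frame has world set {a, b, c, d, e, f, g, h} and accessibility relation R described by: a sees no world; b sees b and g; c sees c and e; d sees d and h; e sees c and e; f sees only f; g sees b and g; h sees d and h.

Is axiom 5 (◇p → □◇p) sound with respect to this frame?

Axiom 5 corresponds to the accessibility relation being Euclidean.
Euclidean: yes — any two successors of a common world are R-related.

Yes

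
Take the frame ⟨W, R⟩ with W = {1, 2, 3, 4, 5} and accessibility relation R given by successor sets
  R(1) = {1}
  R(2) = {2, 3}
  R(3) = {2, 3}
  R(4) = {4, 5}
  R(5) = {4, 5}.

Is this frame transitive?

Transitive: yes — every two-step R-path is closed by a direct edge.

Yes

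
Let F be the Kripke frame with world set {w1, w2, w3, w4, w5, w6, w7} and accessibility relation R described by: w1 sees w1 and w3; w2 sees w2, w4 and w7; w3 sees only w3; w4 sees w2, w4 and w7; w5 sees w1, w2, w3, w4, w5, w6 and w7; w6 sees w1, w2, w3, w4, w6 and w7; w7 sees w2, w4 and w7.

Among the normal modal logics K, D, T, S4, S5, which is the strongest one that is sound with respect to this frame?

S4

Serial (axiom D): yes — every world has a successor (e.g. w1 R w1).
Reflexive (axiom T): yes — every world is R-related to itself.
Transitive (axiom 4): yes — every two-step R-path is closed by a direct edge.
Euclidean (axiom 5): no — w5 R w1 and w5 R w2, but not w1 R w2.
So F validates K, D, T, S4; S5 would additionally require R to be Euclidean. The strongest is S4.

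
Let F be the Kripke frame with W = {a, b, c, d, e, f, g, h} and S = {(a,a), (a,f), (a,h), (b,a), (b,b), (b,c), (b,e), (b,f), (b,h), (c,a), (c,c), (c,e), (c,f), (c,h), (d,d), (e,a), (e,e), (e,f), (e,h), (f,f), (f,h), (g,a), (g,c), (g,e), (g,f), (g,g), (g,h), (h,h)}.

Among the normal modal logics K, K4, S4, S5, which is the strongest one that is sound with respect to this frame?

S4

Transitive (axiom 4): yes — every two-step S-path is closed by a direct edge.
Reflexive (axiom T): yes — every world is S-related to itself.
Euclidean (axiom 5): no — a S h and a S f, but not h S f.
So F validates K, K4, S4; S5 would additionally require S to be Euclidean. The strongest is S4.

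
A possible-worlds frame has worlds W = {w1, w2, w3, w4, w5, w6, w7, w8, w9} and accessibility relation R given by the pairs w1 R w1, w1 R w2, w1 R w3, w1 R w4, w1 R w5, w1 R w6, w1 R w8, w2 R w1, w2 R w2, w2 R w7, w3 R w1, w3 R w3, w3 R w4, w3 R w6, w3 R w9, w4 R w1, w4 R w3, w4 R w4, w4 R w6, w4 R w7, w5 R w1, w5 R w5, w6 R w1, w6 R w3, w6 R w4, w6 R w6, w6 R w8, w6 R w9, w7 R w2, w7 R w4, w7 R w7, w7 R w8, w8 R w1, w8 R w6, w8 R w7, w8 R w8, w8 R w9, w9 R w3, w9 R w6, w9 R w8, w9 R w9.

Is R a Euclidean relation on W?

Euclidean: no — w1 R w2 and w1 R w3, but not w2 R w3.

No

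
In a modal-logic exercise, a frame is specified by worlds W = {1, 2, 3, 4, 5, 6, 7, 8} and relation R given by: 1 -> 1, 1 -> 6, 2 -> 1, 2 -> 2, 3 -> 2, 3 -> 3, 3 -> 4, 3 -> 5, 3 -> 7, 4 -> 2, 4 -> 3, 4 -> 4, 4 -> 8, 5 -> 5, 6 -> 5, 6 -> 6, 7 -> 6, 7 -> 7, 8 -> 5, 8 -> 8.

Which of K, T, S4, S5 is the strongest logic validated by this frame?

T

Reflexive (axiom T): yes — every world is R-related to itself.
Transitive (axiom 4): no — 1 R 6 and 6 R 5, but not 1 R 5.
Euclidean (axiom 5): no — 3 R 2 and 3 R 4, but not 2 R 4.
So F validates K, T; S4 would additionally require R to be transitive. The strongest is T.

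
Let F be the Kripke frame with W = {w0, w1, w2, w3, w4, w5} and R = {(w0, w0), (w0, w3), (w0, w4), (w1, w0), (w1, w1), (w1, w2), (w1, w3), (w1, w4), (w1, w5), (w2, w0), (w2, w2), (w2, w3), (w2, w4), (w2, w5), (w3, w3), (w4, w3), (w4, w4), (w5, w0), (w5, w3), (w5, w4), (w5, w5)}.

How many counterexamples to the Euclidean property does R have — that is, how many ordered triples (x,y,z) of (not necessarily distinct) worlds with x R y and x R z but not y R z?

Enumerating: (w0,w3,w0), (w0,w3,w4), (w0,w4,w0), (w1,w0,w1), (w1,w0,w2), (w1,w0,w5), (w1,w2,w1), (w1,w3,w0), (w1,w3,w1), (w1,w3,w2), (w1,w3,w4), (w1,w3,w5), … and 23 more.
Total: 35.

35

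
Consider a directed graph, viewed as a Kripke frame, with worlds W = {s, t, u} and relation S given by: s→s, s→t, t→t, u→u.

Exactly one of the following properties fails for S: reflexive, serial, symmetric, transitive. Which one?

symmetric

Reflexive: yes — every world is S-related to itself.
Serial: yes — every world has a successor (e.g. s S s).
Symmetric: no — s S t but not t S s.
Transitive: yes — every two-step S-path is closed by a direct edge.
Only symmetric fails.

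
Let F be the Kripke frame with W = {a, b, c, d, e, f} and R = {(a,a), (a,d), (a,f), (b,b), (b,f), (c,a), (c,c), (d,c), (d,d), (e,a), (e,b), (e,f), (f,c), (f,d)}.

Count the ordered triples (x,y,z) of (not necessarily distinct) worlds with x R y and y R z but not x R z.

11

Enumerating: (a,d,c), (a,f,c), (b,f,c), (b,f,d), (c,a,d), (c,a,f), (d,c,a), (e,a,d), (e,f,c), (e,f,d), (f,c,a).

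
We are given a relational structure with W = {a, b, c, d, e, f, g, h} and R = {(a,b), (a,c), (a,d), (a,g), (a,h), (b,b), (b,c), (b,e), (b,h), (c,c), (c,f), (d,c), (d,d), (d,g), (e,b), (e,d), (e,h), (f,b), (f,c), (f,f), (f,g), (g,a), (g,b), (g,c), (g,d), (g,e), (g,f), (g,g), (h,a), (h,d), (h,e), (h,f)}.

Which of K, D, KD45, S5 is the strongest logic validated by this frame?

D

Serial (axiom D): yes — every world has a successor (e.g. a R b).
Euclidean (axiom 5): no — a R b and a R d, but not b R d.
Transitive (axiom 4): no — a R b and b R e, but not a R e.
Reflexive (axiom T): no — a is not related to itself.
So F validates K, D; KD45 would additionally require R to be Euclidean and transitive. The strongest is D.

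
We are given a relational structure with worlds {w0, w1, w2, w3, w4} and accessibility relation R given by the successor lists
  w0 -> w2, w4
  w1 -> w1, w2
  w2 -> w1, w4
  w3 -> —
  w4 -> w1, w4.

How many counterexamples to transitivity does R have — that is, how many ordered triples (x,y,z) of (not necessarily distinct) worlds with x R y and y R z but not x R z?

Enumerating: (w0,w2,w1), (w0,w4,w1), (w1,w2,w4), (w2,w1,w2), (w4,w1,w2).

5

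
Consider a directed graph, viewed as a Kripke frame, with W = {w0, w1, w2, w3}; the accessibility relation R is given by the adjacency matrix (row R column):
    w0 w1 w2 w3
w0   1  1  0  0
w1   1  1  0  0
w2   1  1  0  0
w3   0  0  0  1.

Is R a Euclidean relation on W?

Yes

Euclidean: yes — any two successors of a common world are R-related.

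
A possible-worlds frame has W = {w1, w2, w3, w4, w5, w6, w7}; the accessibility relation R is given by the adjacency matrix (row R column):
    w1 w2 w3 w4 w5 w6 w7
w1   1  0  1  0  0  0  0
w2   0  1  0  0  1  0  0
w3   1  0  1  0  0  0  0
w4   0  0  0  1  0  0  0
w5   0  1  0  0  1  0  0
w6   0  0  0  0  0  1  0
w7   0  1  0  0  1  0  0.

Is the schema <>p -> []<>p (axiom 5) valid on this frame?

By correspondence theory, 5 is valid on a frame iff R is Euclidean.
Euclidean: yes — any two successors of a common world are R-related.

Yes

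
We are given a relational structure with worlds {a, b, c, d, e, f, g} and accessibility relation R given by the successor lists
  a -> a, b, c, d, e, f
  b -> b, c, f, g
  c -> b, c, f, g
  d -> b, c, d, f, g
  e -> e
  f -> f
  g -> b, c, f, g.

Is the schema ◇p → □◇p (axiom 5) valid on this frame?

No

By correspondence theory, 5 is valid on a frame iff R is Euclidean.
Euclidean: no — a R b and a R d, but not b R d.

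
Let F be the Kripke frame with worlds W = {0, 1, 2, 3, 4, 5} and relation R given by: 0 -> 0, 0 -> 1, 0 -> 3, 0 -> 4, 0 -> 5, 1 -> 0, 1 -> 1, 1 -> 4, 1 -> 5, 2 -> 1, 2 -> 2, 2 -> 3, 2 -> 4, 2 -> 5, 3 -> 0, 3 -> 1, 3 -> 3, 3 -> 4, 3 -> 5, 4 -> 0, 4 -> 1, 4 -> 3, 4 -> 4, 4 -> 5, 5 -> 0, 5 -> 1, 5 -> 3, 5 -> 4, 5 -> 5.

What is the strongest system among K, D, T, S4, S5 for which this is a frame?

Serial (axiom D): yes — every world has a successor (e.g. 0 R 0).
Reflexive (axiom T): yes — every world is R-related to itself.
Transitive (axiom 4): no — 1 R 0 and 0 R 3, but not 1 R 3.
Euclidean (axiom 5): no — 0 R 1 and 0 R 3, but not 1 R 3.
So F validates K, D, T; S4 would additionally require R to be transitive. The strongest is T.

T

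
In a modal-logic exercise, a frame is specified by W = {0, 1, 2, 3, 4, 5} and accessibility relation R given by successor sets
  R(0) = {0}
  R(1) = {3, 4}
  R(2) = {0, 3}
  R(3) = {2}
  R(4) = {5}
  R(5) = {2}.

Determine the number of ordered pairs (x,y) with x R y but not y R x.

5

Enumerating: (1,3), (1,4), (2,0), (4,5), (5,2).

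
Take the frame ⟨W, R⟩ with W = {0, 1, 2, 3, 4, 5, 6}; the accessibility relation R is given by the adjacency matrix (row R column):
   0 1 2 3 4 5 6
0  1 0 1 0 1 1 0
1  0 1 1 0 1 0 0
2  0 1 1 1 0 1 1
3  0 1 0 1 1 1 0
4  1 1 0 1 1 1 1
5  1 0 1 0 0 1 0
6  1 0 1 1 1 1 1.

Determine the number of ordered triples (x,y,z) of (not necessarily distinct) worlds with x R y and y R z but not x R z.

Enumerating: (0,2,1), (0,2,3), (0,2,6), (0,4,1), (0,4,3), (0,4,6), (1,2,3), (1,2,5), (1,2,6), (1,4,0), (1,4,3), (1,4,5), … and 22 more.
Total: 34.

34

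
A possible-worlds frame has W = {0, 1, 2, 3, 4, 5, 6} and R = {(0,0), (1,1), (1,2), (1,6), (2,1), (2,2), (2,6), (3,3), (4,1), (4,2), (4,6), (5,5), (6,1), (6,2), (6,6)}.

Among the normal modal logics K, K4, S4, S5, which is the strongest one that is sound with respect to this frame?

K4

Transitive (axiom 4): yes — every two-step R-path is closed by a direct edge.
Reflexive (axiom T): no — 4 is not related to itself.
Euclidean (axiom 5): yes — any two successors of a common world are R-related.
So F validates K, K4; S4 would additionally require R to be reflexive. The strongest is K4.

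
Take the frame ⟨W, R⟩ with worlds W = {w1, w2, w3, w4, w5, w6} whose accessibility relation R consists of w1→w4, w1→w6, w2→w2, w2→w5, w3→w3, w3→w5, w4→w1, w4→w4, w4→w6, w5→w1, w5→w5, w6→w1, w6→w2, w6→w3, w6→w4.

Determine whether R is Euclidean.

Euclidean: no — w6 R w1 and w6 R w2, but not w1 R w2.

No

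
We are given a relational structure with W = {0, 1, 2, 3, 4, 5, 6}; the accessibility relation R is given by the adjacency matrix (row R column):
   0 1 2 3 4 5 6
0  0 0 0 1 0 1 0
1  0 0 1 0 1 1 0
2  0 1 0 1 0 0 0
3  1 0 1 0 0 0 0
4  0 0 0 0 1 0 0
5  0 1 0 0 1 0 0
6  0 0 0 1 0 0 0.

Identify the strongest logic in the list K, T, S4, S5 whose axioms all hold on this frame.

Reflexive (axiom T): no — 0 is not related to itself.
Transitive (axiom 4): no — 0 R 3 and 3 R 2, but not 0 R 2.
Euclidean (axiom 5): no — 0 R 3 and 0 R 5, but not 3 R 5.
So F validates K; T would additionally require R to be reflexive. The strongest is K.

K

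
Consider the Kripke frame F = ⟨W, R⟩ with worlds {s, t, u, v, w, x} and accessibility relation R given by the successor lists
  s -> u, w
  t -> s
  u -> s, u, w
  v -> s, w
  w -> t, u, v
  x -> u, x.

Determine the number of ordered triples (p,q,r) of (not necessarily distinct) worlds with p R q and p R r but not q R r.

Enumerating: (s,w,w), (t,s,s), (u,s,s), (u,w,s), (u,w,w), (v,s,s), (v,w,s), (v,w,w), (w,t,t), (w,t,u), (w,t,v), (w,u,t), (w,u,v), (w,v,t), (w,v,u), (w,v,v), (x,u,x).

17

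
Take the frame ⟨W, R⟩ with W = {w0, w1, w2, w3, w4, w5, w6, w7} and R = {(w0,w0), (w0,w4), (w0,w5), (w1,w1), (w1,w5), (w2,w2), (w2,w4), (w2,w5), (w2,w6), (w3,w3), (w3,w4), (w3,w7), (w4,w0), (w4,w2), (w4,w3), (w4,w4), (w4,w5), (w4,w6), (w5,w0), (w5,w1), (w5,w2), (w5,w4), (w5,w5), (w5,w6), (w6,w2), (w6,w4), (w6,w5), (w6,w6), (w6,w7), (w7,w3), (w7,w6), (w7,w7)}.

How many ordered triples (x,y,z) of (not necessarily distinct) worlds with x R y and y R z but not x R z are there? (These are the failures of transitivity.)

34

Enumerating: (w0,w4,w2), (w0,w4,w3), (w0,w4,w6), (w0,w5,w1), (w0,w5,w2), (w0,w5,w6), (w1,w5,w0), (w1,w5,w2), (w1,w5,w4), (w1,w5,w6), (w2,w4,w0), (w2,w4,w3), … and 22 more.
Total: 34.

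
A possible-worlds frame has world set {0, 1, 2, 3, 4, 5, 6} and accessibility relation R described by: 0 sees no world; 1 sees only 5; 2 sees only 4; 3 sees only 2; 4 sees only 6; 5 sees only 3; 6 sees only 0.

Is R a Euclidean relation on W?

No

Euclidean: no — 1 R 5 and 1 R 5, but not 5 R 5.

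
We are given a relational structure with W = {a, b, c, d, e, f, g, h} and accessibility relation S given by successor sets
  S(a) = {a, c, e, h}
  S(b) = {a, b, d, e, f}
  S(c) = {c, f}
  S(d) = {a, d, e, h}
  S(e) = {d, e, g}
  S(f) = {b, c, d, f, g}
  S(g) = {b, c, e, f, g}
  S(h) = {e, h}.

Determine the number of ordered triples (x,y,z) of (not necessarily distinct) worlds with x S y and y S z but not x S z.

Enumerating: (a,c,f), (a,e,d), (a,e,g), (b,a,c), (b,a,h), (b,d,h), (b,e,g), (b,f,c), (b,f,g), (c,f,b), (c,f,d), (c,f,g), … and 19 more.
Total: 31.

31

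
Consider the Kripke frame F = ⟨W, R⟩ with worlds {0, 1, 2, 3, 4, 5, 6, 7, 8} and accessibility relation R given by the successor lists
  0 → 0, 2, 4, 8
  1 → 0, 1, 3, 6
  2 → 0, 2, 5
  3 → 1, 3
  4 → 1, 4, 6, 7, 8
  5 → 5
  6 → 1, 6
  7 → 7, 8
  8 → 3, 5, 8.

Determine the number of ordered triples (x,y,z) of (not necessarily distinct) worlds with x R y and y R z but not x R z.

22

Enumerating: (0,2,5), (0,4,1), (0,4,6), (0,4,7), (0,8,3), (0,8,5), (1,0,2), (1,0,4), (1,0,8), (2,0,4), (2,0,8), (3,1,0), … and 10 more.
Total: 22.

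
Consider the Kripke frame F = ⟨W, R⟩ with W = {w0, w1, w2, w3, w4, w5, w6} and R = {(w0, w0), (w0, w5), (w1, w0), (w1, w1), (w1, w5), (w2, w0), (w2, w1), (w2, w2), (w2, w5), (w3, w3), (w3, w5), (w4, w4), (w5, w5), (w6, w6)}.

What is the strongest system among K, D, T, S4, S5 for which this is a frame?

S4

Serial (axiom D): yes — every world has a successor (e.g. w0 R w0).
Reflexive (axiom T): yes — every world is R-related to itself.
Transitive (axiom 4): yes — every two-step R-path is closed by a direct edge.
Euclidean (axiom 5): no — w1 R w5 and w1 R w0, but not w5 R w0.
So F validates K, D, T, S4; S5 would additionally require R to be Euclidean. The strongest is S4.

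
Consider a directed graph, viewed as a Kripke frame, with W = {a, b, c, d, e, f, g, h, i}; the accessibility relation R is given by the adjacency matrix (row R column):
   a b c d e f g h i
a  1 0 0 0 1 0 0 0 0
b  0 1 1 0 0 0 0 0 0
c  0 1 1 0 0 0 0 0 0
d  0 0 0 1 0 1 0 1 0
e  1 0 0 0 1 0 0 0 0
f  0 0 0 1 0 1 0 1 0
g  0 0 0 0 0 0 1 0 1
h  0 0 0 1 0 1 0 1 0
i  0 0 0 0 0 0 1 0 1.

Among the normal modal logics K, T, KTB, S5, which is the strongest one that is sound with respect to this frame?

Reflexive (axiom T): yes — every world is R-related to itself.
Symmetric (axiom B): yes — every pair in R has its reverse in R.
Euclidean (axiom 5): yes — any two successors of a common world are R-related.
So F validates K, T, KTB, S5. The strongest is S5.

S5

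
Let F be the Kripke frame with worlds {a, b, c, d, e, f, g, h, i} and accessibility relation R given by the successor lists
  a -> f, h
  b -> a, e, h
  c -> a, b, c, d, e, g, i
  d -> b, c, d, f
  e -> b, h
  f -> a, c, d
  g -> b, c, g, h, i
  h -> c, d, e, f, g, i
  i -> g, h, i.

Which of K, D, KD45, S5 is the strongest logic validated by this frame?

D

Serial (axiom D): yes — every world has a successor (e.g. a R f).
Euclidean (axiom 5): no — a R f and a R h, but not f R h.
Transitive (axiom 4): no — a R f and f R c, but not a R c.
Reflexive (axiom T): no — a is not related to itself.
So F validates K, D; KD45 would additionally require R to be Euclidean and transitive. The strongest is D.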